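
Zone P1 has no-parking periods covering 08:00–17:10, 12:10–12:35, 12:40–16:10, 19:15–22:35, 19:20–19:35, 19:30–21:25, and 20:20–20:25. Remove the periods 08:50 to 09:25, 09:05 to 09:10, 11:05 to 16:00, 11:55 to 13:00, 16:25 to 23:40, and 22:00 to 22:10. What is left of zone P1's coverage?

First set merges to 08:00-17:10, 19:15-22:35.
Second set merges to 08:50-09:25, 11:05-16:00, 16:25-23:40.
08:00-17:10 with B removed leaves 08:00-08:50, 09:25-11:05, 16:00-16:25.
19:15-22:35 lies entirely inside B → drops out.

08:00-08:50, 09:25-11:05, 16:00-16:25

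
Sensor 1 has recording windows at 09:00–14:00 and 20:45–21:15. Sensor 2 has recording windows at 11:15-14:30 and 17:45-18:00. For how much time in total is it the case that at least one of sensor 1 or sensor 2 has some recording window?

6 h 15 min

A ∪ B = 09:00–14:30, 17:45–18:00, 20:45–21:15.
Total: 5 h 30 min + 15 min + 30 min = 6 h 15 min.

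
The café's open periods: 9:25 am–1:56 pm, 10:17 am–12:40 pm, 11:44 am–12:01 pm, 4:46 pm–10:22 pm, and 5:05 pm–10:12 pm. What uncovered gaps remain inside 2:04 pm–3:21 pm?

2:04 pm-3:21 pm

The merged coverage is 9:25 am-1:56 pm, 4:46 pm-10:22 pm.
Complement within 2:04 pm-3:21 pm: 2:04 pm-3:21 pm.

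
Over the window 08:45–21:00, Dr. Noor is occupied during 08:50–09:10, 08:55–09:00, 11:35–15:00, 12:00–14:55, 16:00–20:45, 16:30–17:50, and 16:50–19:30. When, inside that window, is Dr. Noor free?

The merged coverage is 08:50–09:10, 11:35–15:00, 16:00–20:45.
Gaps within 08:45–21:00: 08:45–08:50, 09:10–11:35, 15:00–16:00, 20:45–21:00.

08:45–08:50, 09:10–11:35, 15:00–16:00, 20:45–21:00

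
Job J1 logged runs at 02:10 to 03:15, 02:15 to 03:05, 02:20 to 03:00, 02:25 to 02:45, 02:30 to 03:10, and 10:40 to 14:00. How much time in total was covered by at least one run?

Merged: 02:10-03:15, 10:40-14:00.
Lengths: 1 h 5 min + 3 h 20 min = 4 h 25 min.

4 h 25 min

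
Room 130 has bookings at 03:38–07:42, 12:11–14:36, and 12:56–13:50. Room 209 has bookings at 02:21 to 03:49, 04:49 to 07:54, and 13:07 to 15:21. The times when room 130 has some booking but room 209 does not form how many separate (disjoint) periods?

2

A, merged: 03:38–07:42, 12:11–14:36.
A \ B = 03:49–04:49, 12:11–13:07.
That is 2 disjoint pieces.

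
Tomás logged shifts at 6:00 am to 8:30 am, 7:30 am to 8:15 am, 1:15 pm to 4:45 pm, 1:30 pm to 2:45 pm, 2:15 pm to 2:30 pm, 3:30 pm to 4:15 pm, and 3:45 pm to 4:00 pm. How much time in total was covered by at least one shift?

6 h

Merged: 6:00 am–8:30 am, 1:15 pm–4:45 pm.
Lengths: 2 h 30 min + 3 h 30 min = 6 h.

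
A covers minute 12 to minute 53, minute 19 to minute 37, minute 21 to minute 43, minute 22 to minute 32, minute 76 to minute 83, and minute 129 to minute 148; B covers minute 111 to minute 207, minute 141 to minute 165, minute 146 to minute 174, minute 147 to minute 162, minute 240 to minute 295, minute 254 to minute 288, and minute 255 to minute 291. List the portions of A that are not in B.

minute 12 to minute 53, minute 76 to minute 83

A, merged: minute 12 to minute 53, minute 76 to minute 83, minute 129 to minute 148.
B, merged: minute 111 to minute 207, minute 240 to minute 295.
minute 12 to minute 53: no B overlap → unchanged.
minute 76 to minute 83: no B overlap → unchanged.
minute 129 to minute 148: fully covered by B → removed.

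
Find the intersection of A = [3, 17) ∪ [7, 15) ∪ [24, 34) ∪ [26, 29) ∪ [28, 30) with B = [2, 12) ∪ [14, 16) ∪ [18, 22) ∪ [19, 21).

[3, 12) ∪ [14, 16)

A, merged: [3, 17), [24, 34).
B, merged: [2, 12), [14, 16), [18, 22).
[3, 17) ∩ B → [3, 12), [14, 16).
[24, 34) meets no B interval.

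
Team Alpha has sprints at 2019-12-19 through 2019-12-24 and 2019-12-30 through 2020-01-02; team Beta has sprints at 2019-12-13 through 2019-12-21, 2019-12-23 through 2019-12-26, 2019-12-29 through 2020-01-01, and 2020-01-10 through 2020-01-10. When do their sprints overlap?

2019-12-19 through 2019-12-24 meets the second set on 2019-12-19 through 2019-12-21, 2019-12-23 through 2019-12-24.
2019-12-30 through 2020-01-02 meets the second set on 2019-12-30 through 2020-01-01.

2019-12-19 through 2019-12-21, 2019-12-23 through 2019-12-24, 2019-12-30 through 2020-01-01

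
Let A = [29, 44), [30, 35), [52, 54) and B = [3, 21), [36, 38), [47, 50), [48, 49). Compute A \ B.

First set merges to [29, 44), [52, 54).
Second set merges to [3, 21), [36, 38), [47, 50).
[29, 44) with B removed leaves [29, 36), [38, 44).
[52, 54) is untouched.

[29, 36) ∪ [38, 44) ∪ [52, 54)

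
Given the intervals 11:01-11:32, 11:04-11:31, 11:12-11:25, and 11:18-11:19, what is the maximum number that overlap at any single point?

At 11:18, 4 of the intervals are simultaneously active.
No point has more.

4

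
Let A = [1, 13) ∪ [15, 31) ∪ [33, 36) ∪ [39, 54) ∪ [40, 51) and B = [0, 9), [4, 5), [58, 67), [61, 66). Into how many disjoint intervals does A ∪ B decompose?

A, merged: [1, 13), [15, 31), [33, 36), [39, 54).
B, merged: [0, 9), [58, 67).
A ∪ B = [0, 13), [15, 31), [33, 36), [39, 54), [58, 67).
That is 5 disjoint pieces.

5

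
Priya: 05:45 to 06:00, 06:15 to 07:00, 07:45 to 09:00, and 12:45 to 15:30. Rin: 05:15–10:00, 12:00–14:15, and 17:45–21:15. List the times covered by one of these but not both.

05:15-05:45, 06:00-06:15, 07:00-07:45, 09:00-10:00, 12:00-12:45, 14:15-15:30, 17:45-21:15

A \ B = 14:15-15:30.
B \ A = 05:15-05:45, 06:00-06:15, 07:00-07:45, 09:00-10:00, 12:00-12:45, 17:45-21:15.
Union of the two gives the symmetric difference.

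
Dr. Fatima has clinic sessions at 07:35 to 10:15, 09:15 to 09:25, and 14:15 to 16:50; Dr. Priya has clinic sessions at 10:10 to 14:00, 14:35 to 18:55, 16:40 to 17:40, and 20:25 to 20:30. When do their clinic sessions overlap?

First set merges to 07:35–10:15, 14:15–16:50.
Second set merges to 10:10–14:00, 14:35–18:55, 20:25–20:30.
07:35–10:15 meets the second set on 10:10–10:15.
14:15–16:50 meets the second set on 14:35–16:50.

10:10–10:15, 14:35–16:50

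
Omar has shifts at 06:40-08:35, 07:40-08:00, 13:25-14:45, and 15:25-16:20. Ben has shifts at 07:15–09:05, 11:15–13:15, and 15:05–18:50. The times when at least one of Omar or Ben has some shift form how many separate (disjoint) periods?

Merge the first list: 06:40-08:35, 13:25-14:45, 15:25-16:20.
A ∪ B = 06:40-09:05, 11:15-13:15, 13:25-14:45, 15:05-18:50.
That is 4 disjoint pieces.

4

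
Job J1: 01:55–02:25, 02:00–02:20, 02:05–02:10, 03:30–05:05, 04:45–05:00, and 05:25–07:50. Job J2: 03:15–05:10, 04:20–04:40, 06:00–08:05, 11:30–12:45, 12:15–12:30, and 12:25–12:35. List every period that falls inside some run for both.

03:30–05:05, 06:00–07:50

First set merges to 01:55–02:25, 03:30–05:05, 05:25–07:50.
Second set merges to 03:15–05:10, 06:00–08:05, 11:30–12:45.
01:55–02:25 meets no B interval.
03:30–05:05 ∩ B → 03:30–05:05.
05:25–07:50 ∩ B → 06:00–07:50.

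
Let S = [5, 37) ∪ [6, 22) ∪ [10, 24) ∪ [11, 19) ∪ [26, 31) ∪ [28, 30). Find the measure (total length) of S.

32

Merged: [5, 37).
Length: 32.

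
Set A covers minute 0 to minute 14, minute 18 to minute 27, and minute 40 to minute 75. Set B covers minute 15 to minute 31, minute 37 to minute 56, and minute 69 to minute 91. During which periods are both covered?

minute 18 to minute 27, minute 40 to minute 56, minute 69 to minute 75

minute 0 to minute 14: no overlap with the second set.
minute 18 to minute 27 meets the second set on minute 18 to minute 27.
minute 40 to minute 75 meets the second set on minute 40 to minute 56, minute 69 to minute 75.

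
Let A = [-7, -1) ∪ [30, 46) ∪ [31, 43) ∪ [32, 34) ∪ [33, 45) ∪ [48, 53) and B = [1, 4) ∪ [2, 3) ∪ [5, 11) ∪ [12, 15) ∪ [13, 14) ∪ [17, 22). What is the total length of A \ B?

27

A, merged: [-7, -1), [30, 46), [48, 53).
B, merged: [1, 4), [5, 11), [12, 15), [17, 22).
A \ B = [-7, -1), [30, 46), [48, 53).
Total: 6 + 16 + 5 = 27.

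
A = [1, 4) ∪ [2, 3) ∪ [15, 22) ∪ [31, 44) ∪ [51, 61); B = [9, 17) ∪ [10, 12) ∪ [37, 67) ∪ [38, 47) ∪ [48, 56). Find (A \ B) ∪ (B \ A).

A, merged: [1, 4), [15, 22), [31, 44), [51, 61).
B, merged: [9, 17), [37, 67).
A \ B = [1, 4), [17, 22), [31, 37).
B \ A = [9, 15), [44, 51), [61, 67).
Union of the two gives the symmetric difference.

[1, 4) ∪ [9, 15) ∪ [17, 22) ∪ [31, 37) ∪ [44, 51) ∪ [61, 67)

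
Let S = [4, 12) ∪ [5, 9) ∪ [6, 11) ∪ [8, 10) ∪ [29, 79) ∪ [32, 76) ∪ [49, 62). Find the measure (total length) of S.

Merged: [4, 12), [29, 79).
Lengths: 8 + 50 = 58.

58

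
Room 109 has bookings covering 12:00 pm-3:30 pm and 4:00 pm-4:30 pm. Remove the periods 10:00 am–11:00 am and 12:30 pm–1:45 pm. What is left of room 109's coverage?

12:00 pm-12:30 pm, 1:45 pm-3:30 pm, 4:00 pm-4:30 pm

12:00 pm-3:30 pm minus B → 12:00 pm-12:30 pm, 1:45 pm-3:30 pm.
4:00 pm-4:30 pm: no B overlap → unchanged.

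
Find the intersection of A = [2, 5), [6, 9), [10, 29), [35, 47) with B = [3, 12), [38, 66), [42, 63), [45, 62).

[3, 5) ∪ [6, 9) ∪ [10, 12) ∪ [38, 47)

Second set merges to [3, 12), [38, 66).
[2, 5) ∩ B → [3, 5).
[6, 9) ∩ B → [6, 9).
[10, 29) ∩ B → [10, 12).
[35, 47) ∩ B → [38, 47).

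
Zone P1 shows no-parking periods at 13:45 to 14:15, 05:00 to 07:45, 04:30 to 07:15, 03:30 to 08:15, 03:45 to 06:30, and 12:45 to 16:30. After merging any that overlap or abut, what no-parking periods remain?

Sort by start: 03:30–08:15, 03:45–06:30, 04:30–07:15, 05:00–07:45, 12:45–16:30, 13:45–14:15.
03:45–06:30 overlaps/touches 03:30–08:15 → extend to 03:30–08:15.
04:30–07:15 overlaps/touches 03:30–08:15 → extend to 03:30–08:15.
05:00–07:45 overlaps/touches 03:30–08:15 → extend to 03:30–08:15.
12:45–16:30 is disjoint → start new block.
13:45–14:15 overlaps/touches 12:45–16:30 → extend to 12:45–16:30.

03:30–08:15, 12:45–16:30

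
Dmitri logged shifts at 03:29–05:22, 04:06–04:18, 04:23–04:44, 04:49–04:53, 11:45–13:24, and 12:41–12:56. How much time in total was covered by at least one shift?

3 h 32 min

Merged: 03:29-05:22, 11:45-13:24.
Lengths: 1 h 53 min + 1 h 39 min = 3 h 32 min.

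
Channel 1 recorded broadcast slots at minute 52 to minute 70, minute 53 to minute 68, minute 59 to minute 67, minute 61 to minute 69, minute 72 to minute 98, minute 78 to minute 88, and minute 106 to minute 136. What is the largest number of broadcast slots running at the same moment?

Walk the sorted start/end points keeping a running depth.
The depth first hits 4 at minute 61.

4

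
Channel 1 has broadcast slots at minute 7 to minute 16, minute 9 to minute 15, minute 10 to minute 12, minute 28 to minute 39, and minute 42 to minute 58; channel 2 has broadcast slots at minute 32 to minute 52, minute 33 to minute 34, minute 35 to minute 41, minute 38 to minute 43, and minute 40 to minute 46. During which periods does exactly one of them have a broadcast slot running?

minute 7 to minute 16, minute 28 to minute 32, minute 39 to minute 42, minute 52 to minute 58

First set merges to minute 7 to minute 16, minute 28 to minute 39, minute 42 to minute 58.
Second set merges to minute 32 to minute 52.
A but not B: minute 7 to minute 16, minute 28 to minute 32, minute 52 to minute 58.
B but not A: minute 39 to minute 42.
Combining gives A △ B.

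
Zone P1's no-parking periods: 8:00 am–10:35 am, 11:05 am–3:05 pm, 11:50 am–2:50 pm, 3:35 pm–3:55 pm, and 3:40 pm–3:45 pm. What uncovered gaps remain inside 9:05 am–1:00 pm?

10:35 am–11:05 am

The merged coverage is 8:00 am–10:35 am, 11:05 am–3:05 pm, 3:35 pm–3:55 pm.
Uncovered inside 9:05 am–1:00 pm: 10:35 am–11:05 am.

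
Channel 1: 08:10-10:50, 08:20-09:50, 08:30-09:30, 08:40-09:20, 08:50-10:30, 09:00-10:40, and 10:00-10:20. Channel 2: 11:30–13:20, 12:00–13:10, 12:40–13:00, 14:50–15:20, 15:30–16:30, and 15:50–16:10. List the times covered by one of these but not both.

First set merges to 08:10-10:50.
Second set merges to 11:30-13:20, 14:50-15:20, 15:30-16:30.
A \ B = 08:10-10:50.
B \ A = 11:30-13:20, 14:50-15:20, 15:30-16:30.
Union of the two gives the symmetric difference.

08:10-10:50, 11:30-13:20, 14:50-15:20, 15:30-16:30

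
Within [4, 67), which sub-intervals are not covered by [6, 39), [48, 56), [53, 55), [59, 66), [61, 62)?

Covered (merged): [6, 39), [48, 56), [59, 66).
Complement within [4, 67): [4, 6), [39, 48), [56, 59), [66, 67).

[4, 6) ∪ [39, 48) ∪ [56, 59) ∪ [66, 67)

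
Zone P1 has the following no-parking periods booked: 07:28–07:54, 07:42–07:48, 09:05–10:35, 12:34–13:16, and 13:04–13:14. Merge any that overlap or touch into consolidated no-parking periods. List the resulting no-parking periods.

07:42–07:48 overlaps/touches 07:28–07:54 → extend to 07:28–07:54.
09:05–10:35 is disjoint → start new block.
12:34–13:16 is disjoint → start new block.
13:04–13:14 overlaps/touches 12:34–13:16 → extend to 12:34–13:16.

07:28–07:54, 09:05–10:35, 12:34–13:16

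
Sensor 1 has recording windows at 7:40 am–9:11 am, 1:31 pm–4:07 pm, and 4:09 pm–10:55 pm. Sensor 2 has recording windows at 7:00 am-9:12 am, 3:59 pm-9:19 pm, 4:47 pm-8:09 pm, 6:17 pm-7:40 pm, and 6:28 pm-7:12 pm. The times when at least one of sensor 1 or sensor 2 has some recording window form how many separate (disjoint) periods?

2

Second set merges to 7:00 am-9:12 am, 3:59 pm-9:19 pm.
A ∪ B = 7:00 am-9:12 am, 1:31 pm-10:55 pm.
That is 2 disjoint pieces.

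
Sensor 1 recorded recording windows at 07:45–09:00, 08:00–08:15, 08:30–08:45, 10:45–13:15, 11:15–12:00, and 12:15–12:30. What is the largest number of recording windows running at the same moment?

Walk the sorted start/end points keeping a running depth.
The depth first hits 2 at 08:00.

2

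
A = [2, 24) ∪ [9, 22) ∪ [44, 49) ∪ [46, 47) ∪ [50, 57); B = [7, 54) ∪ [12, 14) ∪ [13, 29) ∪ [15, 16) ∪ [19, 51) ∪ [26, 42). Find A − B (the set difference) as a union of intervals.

[2, 7) ∪ [54, 57)

First set merges to [2, 24), [44, 49), [50, 57).
Second set merges to [7, 54).
[2, 24) minus B → [2, 7).
[44, 49): fully covered by B → removed.
[50, 57) minus B → [54, 57).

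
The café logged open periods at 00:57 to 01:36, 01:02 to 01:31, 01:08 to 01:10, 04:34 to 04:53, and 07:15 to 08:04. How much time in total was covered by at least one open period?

Merged: 00:57-01:36, 04:34-04:53, 07:15-08:04.
Lengths: 39 min + 19 min + 49 min = 1 h 47 min.

1 h 47 min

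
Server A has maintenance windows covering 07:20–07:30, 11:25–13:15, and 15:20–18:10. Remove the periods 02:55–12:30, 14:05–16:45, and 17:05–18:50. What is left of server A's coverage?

12:30–13:15, 16:45–17:05

07:20–07:30: fully covered by B → removed.
11:25–13:15 minus B → 12:30–13:15.
15:20–18:10 minus B → 16:45–17:05.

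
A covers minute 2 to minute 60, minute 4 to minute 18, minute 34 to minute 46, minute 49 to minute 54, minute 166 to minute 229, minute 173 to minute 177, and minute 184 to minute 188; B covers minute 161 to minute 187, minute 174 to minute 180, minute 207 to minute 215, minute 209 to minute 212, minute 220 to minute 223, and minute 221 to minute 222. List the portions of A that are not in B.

minute 2 to minute 60, minute 187 to minute 207, minute 215 to minute 220, minute 223 to minute 229

Merge the first list: minute 2 to minute 60, minute 166 to minute 229.
Merge the second list: minute 161 to minute 187, minute 207 to minute 215, minute 220 to minute 223.
minute 2 to minute 60: no B overlap → unchanged.
minute 166 to minute 229 minus B → minute 187 to minute 207, minute 215 to minute 220, minute 223 to minute 229.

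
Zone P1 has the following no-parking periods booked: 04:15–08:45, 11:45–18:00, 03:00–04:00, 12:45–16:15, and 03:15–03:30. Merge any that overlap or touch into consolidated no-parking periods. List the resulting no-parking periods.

03:00-04:00, 04:15-08:45, 11:45-18:00

Sort by start: 03:00-04:00, 03:15-03:30, 04:15-08:45, 11:45-18:00, 12:45-16:15.
03:15-03:30 overlaps/touches 03:00-04:00 → extend to 03:00-04:00.
04:15-08:45 is disjoint → start new block.
11:45-18:00 is disjoint → start new block.
12:45-16:15 overlaps/touches 11:45-18:00 → extend to 11:45-18:00.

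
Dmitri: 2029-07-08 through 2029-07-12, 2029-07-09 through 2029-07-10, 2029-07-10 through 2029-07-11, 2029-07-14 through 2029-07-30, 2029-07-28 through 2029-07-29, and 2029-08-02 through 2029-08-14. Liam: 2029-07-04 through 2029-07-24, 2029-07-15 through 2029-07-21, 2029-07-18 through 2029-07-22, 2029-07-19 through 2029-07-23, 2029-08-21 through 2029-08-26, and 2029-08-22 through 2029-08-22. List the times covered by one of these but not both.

2029-07-04 through 2029-07-07, 2029-07-13 through 2029-07-13, 2029-07-25 through 2029-07-30, 2029-08-02 through 2029-08-14, 2029-08-21 through 2029-08-26

First set merges to 2029-07-08 through 2029-07-12, 2029-07-14 through 2029-07-30, 2029-08-02 through 2029-08-14.
Second set merges to 2029-07-04 through 2029-07-24, 2029-08-21 through 2029-08-26.
A but not B: 2029-07-25 through 2029-07-30, 2029-08-02 through 2029-08-14.
B but not A: 2029-07-04 through 2029-07-07, 2029-07-13 through 2029-07-13, 2029-08-21 through 2029-08-26.
Combining gives A △ B.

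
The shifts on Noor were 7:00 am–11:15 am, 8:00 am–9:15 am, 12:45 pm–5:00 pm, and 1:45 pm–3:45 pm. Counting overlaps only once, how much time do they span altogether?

Merged: 7:00 am–11:15 am, 12:45 pm–5:00 pm.
Lengths: 4 h 15 min + 4 h 15 min = 8 h 30 min.

8 h 30 min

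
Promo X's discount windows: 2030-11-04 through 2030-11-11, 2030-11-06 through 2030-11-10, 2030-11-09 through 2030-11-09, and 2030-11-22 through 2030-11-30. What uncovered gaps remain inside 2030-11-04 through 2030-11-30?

2030-11-12 through 2030-11-21

The merged coverage is 2030-11-04 through 2030-11-11, 2030-11-22 through 2030-11-30.
Uncovered inside 2030-11-04 through 2030-11-30: 2030-11-12 through 2030-11-21.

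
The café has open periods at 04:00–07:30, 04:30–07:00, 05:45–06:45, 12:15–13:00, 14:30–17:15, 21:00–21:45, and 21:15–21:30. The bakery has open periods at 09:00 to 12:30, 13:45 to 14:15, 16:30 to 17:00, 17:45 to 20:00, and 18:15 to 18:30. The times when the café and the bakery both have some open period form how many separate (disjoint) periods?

First set merges to 04:00-07:30, 12:15-13:00, 14:30-17:15, 21:00-21:45.
Second set merges to 09:00-12:30, 13:45-14:15, 16:30-17:00, 17:45-20:00.
A ∩ B = 12:15-12:30, 16:30-17:00.
That is 2 disjoint pieces.

2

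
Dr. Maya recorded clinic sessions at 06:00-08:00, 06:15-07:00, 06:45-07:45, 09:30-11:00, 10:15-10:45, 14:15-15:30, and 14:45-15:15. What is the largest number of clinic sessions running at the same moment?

3

Sweep endpoints in order; track running count of active intervals.
Peak of 3 reached at 06:45.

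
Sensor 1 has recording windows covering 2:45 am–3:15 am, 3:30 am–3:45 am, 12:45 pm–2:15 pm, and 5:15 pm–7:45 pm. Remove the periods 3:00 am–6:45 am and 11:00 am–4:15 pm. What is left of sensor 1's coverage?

2:45 am–3:00 am, 5:15 pm–7:45 pm

2:45 am–3:15 am \ B = 2:45 am–3:00 am.
3:30 am–3:45 am: entirely removed.
12:45 pm–2:15 pm: entirely removed.
5:15 pm–7:45 pm: nothing removed.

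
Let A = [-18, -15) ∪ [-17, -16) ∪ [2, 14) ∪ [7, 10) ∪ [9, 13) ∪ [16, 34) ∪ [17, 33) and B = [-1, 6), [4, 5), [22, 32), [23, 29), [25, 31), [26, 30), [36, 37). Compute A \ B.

A, merged: [-18, -15), [2, 14), [16, 34).
B, merged: [-1, 6), [22, 32), [36, 37).
[-18, -15) is untouched.
[2, 14) with B removed leaves [6, 14).
[16, 34) with B removed leaves [16, 22), [32, 34).

[-18, -15) ∪ [6, 14) ∪ [16, 22) ∪ [32, 34)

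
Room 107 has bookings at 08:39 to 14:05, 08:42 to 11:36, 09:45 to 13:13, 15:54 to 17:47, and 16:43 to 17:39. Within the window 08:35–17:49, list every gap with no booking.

08:35–08:39, 14:05–15:54, 17:47–17:49

After merging, the occupied span is 08:39–14:05, 15:54–17:47.
Gaps within 08:35–17:49: 08:35–08:39, 14:05–15:54, 17:47–17:49.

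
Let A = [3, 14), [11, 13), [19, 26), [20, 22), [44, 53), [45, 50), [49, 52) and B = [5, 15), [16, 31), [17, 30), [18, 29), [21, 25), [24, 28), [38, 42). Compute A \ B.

A, merged: [3, 14), [19, 26), [44, 53).
B, merged: [5, 15), [16, 31), [38, 42).
[3, 14) \ B = [3, 5).
[19, 26): entirely removed.
[44, 53): nothing removed.

[3, 5) ∪ [44, 53)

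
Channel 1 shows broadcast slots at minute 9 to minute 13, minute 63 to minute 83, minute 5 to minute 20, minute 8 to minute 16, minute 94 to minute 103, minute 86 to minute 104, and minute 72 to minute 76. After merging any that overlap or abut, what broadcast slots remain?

minute 5 to minute 20, minute 63 to minute 83, minute 86 to minute 104

Sort by start: minute 5 to minute 20, minute 8 to minute 16, minute 9 to minute 13, minute 63 to minute 83, minute 72 to minute 76, minute 86 to minute 104, minute 94 to minute 103.
minute 8 to minute 16 overlaps/touches minute 5 to minute 20 → extend to minute 5 to minute 20.
minute 9 to minute 13 overlaps/touches minute 5 to minute 20 → extend to minute 5 to minute 20.
minute 63 to minute 83 is disjoint → start new block.
minute 72 to minute 76 overlaps/touches minute 63 to minute 83 → extend to minute 63 to minute 83.
minute 86 to minute 104 is disjoint → start new block.
minute 94 to minute 103 overlaps/touches minute 86 to minute 104 → extend to minute 86 to minute 104.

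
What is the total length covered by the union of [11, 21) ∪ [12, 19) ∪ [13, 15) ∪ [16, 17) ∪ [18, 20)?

10

Merged: [11, 21).
Length: 10.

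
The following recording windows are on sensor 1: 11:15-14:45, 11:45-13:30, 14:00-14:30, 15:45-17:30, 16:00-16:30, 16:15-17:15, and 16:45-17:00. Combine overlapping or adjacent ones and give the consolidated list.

11:45–13:30 overlaps/touches 11:15–14:45 → extend to 11:15–14:45.
14:00–14:30 overlaps/touches 11:15–14:45 → extend to 11:15–14:45.
15:45–17:30 is disjoint → start new block.
16:00–16:30 overlaps/touches 15:45–17:30 → extend to 15:45–17:30.
16:15–17:15 overlaps/touches 15:45–17:30 → extend to 15:45–17:30.
16:45–17:00 overlaps/touches 15:45–17:30 → extend to 15:45–17:30.

11:15–14:45, 15:45–17:30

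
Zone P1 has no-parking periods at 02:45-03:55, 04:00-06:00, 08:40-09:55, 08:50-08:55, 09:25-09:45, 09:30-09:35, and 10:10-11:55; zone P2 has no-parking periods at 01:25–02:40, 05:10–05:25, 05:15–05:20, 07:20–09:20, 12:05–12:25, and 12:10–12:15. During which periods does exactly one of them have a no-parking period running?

01:25–02:40, 02:45–03:55, 04:00–05:10, 05:25–06:00, 07:20–08:40, 09:20–09:55, 10:10–11:55, 12:05–12:25

First set merges to 02:45–03:55, 04:00–06:00, 08:40–09:55, 10:10–11:55.
Second set merges to 01:25–02:40, 05:10–05:25, 07:20–09:20, 12:05–12:25.
A \ B = 02:45–03:55, 04:00–05:10, 05:25–06:00, 09:20–09:55, 10:10–11:55.
B \ A = 01:25–02:40, 07:20–08:40, 12:05–12:25.
Union of the two gives the symmetric difference.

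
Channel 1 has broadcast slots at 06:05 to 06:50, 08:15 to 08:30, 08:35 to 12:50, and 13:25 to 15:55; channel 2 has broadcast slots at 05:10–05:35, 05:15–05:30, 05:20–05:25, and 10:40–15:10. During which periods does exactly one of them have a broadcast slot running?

05:10–05:35, 06:05–06:50, 08:15–08:30, 08:35–10:40, 12:50–13:25, 15:10–15:55

B, merged: 05:10–05:35, 10:40–15:10.
A \ B = 06:05–06:50, 08:15–08:30, 08:35–10:40, 15:10–15:55.
B \ A = 05:10–05:35, 12:50–13:25.
Union of the two gives the symmetric difference.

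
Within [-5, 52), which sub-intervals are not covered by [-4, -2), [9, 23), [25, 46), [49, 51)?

Covered (merged): [-4, -2), [9, 23), [25, 46), [49, 51).
Uncovered inside [-5, 52): [-5, -4), [-2, 9), [23, 25), [46, 49), [51, 52).

[-5, -4) ∪ [-2, 9) ∪ [23, 25) ∪ [46, 49) ∪ [51, 52)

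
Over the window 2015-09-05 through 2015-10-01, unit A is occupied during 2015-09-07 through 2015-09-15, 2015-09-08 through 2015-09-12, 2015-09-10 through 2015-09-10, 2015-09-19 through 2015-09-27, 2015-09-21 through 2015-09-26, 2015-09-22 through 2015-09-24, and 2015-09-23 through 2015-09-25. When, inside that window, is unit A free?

After merging, the occupied span is 2015-09-07 through 2015-09-15, 2015-09-19 through 2015-09-27.
Complement within 2015-09-05 through 2015-10-01: 2015-09-05 through 2015-09-06, 2015-09-16 through 2015-09-18, 2015-09-28 through 2015-10-01.

2015-09-05 through 2015-09-06, 2015-09-16 through 2015-09-18, 2015-09-28 through 2015-10-01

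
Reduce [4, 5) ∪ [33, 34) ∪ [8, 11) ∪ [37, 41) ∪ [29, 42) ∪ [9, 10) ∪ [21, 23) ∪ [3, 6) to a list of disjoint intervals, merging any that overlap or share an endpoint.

[3, 6) ∪ [8, 11) ∪ [21, 23) ∪ [29, 42)

Sort by start: [3, 6), [4, 5), [8, 11), [9, 10), [21, 23), [29, 42), [33, 34), [37, 41).
[4, 5) overlaps/touches [3, 6) → extend to [3, 6).
[8, 11) is disjoint → start new block.
[9, 10) overlaps/touches [8, 11) → extend to [8, 11).
[21, 23) is disjoint → start new block.
[29, 42) is disjoint → start new block.
[33, 34) overlaps/touches [29, 42) → extend to [29, 42).
[37, 41) overlaps/touches [29, 42) → extend to [29, 42).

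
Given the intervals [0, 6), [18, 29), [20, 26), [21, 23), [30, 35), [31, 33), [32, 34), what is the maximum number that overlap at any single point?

3

At 21, 3 of the intervals are simultaneously active.
No point has more.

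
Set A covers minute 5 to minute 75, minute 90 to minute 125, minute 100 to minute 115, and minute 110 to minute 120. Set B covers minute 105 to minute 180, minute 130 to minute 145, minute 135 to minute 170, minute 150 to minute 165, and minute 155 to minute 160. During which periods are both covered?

First set merges to minute 5 to minute 75, minute 90 to minute 125.
Second set merges to minute 105 to minute 180.
minute 5 to minute 75: no overlap with the second set.
minute 90 to minute 125 meets the second set on minute 105 to minute 125.

minute 105 to minute 125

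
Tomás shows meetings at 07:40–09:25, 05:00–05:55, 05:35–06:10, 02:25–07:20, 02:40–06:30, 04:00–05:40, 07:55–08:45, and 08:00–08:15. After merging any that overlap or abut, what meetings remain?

Sort by start: 02:25–07:20, 02:40–06:30, 04:00–05:40, 05:00–05:55, 05:35–06:10, 07:40–09:25, 07:55–08:45, 08:00–08:15.
02:40–06:30 overlaps/touches 02:25–07:20 → extend to 02:25–07:20.
04:00–05:40 overlaps/touches 02:25–07:20 → extend to 02:25–07:20.
05:00–05:55 overlaps/touches 02:25–07:20 → extend to 02:25–07:20.
05:35–06:10 overlaps/touches 02:25–07:20 → extend to 02:25–07:20.
07:40–09:25 is disjoint → start new block.
07:55–08:45 overlaps/touches 07:40–09:25 → extend to 07:40–09:25.
08:00–08:15 overlaps/touches 07:40–09:25 → extend to 07:40–09:25.

02:25–07:20, 07:40–09:25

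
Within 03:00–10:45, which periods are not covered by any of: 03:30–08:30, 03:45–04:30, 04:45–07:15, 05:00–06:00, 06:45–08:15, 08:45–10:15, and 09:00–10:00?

After merging, the occupied span is 03:30–08:30, 08:45–10:15.
Gaps within 03:00–10:45: 03:00–03:30, 08:30–08:45, 10:15–10:45.

03:00–03:30, 08:30–08:45, 10:15–10:45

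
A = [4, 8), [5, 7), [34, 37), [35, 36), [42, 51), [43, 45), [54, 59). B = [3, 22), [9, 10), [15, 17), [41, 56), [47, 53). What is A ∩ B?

[4, 8) ∪ [42, 51) ∪ [54, 56)

A, merged: [4, 8), [34, 37), [42, 51), [54, 59).
B, merged: [3, 22), [41, 56).
[4, 8) ∩ B → [4, 8).
[34, 37) meets no B interval.
[42, 51) ∩ B → [42, 51).
[54, 59) ∩ B → [54, 56).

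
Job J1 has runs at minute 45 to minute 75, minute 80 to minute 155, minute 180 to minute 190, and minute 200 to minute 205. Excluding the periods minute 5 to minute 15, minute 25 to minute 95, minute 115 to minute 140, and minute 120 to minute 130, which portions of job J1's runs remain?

minute 95 to minute 115, minute 140 to minute 155, minute 180 to minute 190, minute 200 to minute 205

B, merged: minute 5 to minute 15, minute 25 to minute 95, minute 115 to minute 140.
minute 45 to minute 75: entirely removed.
minute 80 to minute 155 \ B = minute 95 to minute 115, minute 140 to minute 155.
minute 180 to minute 190: nothing removed.
minute 200 to minute 205: nothing removed.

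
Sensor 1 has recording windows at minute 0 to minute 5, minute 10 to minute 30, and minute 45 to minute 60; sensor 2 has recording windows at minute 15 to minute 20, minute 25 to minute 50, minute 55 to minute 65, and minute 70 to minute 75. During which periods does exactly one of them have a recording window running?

minute 0 to minute 5, minute 10 to minute 15, minute 20 to minute 25, minute 30 to minute 45, minute 50 to minute 55, minute 60 to minute 65, minute 70 to minute 75

A \ B = minute 0 to minute 5, minute 10 to minute 15, minute 20 to minute 25, minute 50 to minute 55.
B \ A = minute 30 to minute 45, minute 60 to minute 65, minute 70 to minute 75.
Union of the two gives the symmetric difference.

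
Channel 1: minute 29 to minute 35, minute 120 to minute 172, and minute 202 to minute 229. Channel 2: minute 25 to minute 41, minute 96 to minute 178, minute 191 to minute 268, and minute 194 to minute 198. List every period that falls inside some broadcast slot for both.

minute 29 to minute 35, minute 120 to minute 172, minute 202 to minute 229

B, merged: minute 25 to minute 41, minute 96 to minute 178, minute 191 to minute 268.
minute 29 to minute 35 meets the second set on minute 29 to minute 35.
minute 120 to minute 172 meets the second set on minute 120 to minute 172.
minute 202 to minute 229 meets the second set on minute 202 to minute 229.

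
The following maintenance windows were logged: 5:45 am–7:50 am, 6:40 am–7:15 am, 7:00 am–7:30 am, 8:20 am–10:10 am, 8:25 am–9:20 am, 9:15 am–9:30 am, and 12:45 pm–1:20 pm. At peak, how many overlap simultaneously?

3

Walk the sorted start/end points keeping a running depth.
The depth first hits 3 at 7:00 am.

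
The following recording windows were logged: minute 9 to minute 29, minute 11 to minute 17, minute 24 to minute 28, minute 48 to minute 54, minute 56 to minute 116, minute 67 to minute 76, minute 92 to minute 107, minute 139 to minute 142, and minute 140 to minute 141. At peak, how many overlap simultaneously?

At minute 11, 2 of the intervals are simultaneously active.
No point has more.

2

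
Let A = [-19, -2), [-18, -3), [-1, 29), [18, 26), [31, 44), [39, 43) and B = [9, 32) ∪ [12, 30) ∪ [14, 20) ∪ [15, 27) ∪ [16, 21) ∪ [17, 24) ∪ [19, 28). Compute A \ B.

A, merged: [-19, -2), [-1, 29), [31, 44).
B, merged: [9, 32).
[-19, -2) is untouched.
[-1, 29) with B removed leaves [-1, 9).
[31, 44) with B removed leaves [32, 44).

[-19, -2) ∪ [-1, 9) ∪ [32, 44)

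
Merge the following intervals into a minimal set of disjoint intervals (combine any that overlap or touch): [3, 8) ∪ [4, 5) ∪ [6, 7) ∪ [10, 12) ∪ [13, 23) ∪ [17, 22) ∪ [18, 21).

[4, 5) overlaps/touches [3, 8) → extend to [3, 8).
[6, 7) overlaps/touches [3, 8) → extend to [3, 8).
[10, 12) is disjoint → start new block.
[13, 23) is disjoint → start new block.
[17, 22) overlaps/touches [13, 23) → extend to [13, 23).
[18, 21) overlaps/touches [13, 23) → extend to [13, 23).

[3, 8) ∪ [10, 12) ∪ [13, 23)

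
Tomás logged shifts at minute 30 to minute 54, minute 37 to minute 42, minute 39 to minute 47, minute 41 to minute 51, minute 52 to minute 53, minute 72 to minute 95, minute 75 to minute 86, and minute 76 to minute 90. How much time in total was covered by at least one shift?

47 minutes

Merged: minute 30 to minute 54, minute 72 to minute 95.
Lengths: 24 minutes + 23 minutes = 47 minutes.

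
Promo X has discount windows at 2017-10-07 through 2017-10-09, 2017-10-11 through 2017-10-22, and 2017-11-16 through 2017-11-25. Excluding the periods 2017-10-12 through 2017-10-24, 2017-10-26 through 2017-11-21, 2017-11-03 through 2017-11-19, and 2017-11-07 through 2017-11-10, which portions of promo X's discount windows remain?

2017-10-07 through 2017-10-09, 2017-10-11 through 2017-10-11, 2017-11-22 through 2017-11-25

Merge the second list: 2017-10-12 through 2017-10-24, 2017-10-26 through 2017-11-21.
2017-10-07 through 2017-10-09: nothing removed.
2017-10-11 through 2017-10-22 \ B = 2017-10-11 through 2017-10-11.
2017-11-16 through 2017-11-25 \ B = 2017-11-22 through 2017-11-25.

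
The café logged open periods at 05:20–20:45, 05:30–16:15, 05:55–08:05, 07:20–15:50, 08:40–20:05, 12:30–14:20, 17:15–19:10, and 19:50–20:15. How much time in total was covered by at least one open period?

15 h 25 min

Merged: 05:20–20:45.
Length: 15 h 25 min.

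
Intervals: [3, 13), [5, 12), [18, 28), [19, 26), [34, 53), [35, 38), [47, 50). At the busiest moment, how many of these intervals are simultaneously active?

Walk the sorted start/end points keeping a running depth.
The depth first hits 2 at 5.

2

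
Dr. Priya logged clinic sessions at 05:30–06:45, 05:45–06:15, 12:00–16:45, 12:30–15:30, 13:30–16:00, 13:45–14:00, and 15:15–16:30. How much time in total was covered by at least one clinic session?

Merged: 05:30-06:45, 12:00-16:45.
Lengths: 1 h 15 min + 4 h 45 min = 6 h.

6 h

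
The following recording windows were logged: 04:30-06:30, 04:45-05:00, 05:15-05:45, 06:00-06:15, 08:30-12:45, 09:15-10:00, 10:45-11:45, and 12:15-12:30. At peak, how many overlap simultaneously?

At 04:45, 2 of the intervals are simultaneously active.
No point has more.

2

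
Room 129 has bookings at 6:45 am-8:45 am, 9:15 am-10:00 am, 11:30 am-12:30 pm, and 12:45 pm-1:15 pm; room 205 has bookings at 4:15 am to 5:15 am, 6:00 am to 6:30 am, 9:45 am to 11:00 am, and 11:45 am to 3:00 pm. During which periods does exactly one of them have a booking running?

4:15 am–5:15 am, 6:00 am–6:30 am, 6:45 am–8:45 am, 9:15 am–9:45 am, 10:00 am–11:00 am, 11:30 am–11:45 am, 12:30 pm–12:45 pm, 1:15 pm–3:00 pm

Only in the first: 6:45 am–8:45 am, 9:15 am–9:45 am, 11:30 am–11:45 am.
Only in the second: 4:15 am–5:15 am, 6:00 am–6:30 am, 10:00 am–11:00 am, 12:30 pm–12:45 pm, 1:15 pm–3:00 pm.
Together these are the periods covered by exactly one.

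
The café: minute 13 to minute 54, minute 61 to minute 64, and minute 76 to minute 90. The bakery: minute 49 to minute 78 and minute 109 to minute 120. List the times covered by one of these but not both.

Only in the first: minute 13 to minute 49, minute 78 to minute 90.
Only in the second: minute 54 to minute 61, minute 64 to minute 76, minute 109 to minute 120.
Together these are the periods covered by exactly one.

minute 13 to minute 49, minute 54 to minute 61, minute 64 to minute 76, minute 78 to minute 90, minute 109 to minute 120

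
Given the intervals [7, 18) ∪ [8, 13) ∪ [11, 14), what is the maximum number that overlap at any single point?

Sweep endpoints in order; track running count of active intervals.
Peak of 3 reached at 11.

3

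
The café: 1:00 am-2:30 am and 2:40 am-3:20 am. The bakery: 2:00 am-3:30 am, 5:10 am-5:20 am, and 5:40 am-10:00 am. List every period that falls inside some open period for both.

1:00 am-2:30 am overlaps B on 2:00 am-2:30 am.
2:40 am-3:20 am overlaps B on 2:40 am-3:20 am.

2:00 am-2:30 am, 2:40 am-3:20 am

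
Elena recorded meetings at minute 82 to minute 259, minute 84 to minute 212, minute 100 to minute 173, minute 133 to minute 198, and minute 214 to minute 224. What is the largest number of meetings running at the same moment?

Sweep endpoints in order; track running count of active intervals.
Peak of 4 reached at minute 133.

4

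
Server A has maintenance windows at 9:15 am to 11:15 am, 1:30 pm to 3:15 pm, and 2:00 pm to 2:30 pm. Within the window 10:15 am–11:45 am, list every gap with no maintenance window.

11:15 am–11:45 am

Covered (merged): 9:15 am–11:15 am, 1:30 pm–3:15 pm.
Uncovered inside 10:15 am–11:45 am: 11:15 am–11:45 am.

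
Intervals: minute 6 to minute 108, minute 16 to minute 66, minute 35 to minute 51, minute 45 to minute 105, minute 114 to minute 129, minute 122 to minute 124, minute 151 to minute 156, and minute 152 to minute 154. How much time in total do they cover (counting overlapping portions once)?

Merged: minute 6 to minute 108, minute 114 to minute 129, minute 151 to minute 156.
Lengths: 102 minutes + 15 minutes + 5 minutes = 122 minutes.

122 minutes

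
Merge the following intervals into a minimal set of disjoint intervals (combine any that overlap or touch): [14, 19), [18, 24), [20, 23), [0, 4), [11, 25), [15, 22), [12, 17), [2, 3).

[0, 4) ∪ [11, 25)

Sort by start: [0, 4), [2, 3), [11, 25), [12, 17), [14, 19), [15, 22), [18, 24), [20, 23).
[2, 3) overlaps/touches [0, 4) → extend to [0, 4).
[11, 25) is disjoint → start new block.
[12, 17) overlaps/touches [11, 25) → extend to [11, 25).
[14, 19) overlaps/touches [11, 25) → extend to [11, 25).
[15, 22) overlaps/touches [11, 25) → extend to [11, 25).
[18, 24) overlaps/touches [11, 25) → extend to [11, 25).
[20, 23) overlaps/touches [11, 25) → extend to [11, 25).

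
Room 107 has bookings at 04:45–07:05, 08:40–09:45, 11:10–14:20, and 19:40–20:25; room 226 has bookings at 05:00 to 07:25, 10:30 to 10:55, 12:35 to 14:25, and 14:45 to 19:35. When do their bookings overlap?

04:45–07:05 meets the second set on 05:00–07:05.
08:40–09:45: no overlap with the second set.
11:10–14:20 meets the second set on 12:35–14:20.
19:40–20:25: no overlap with the second set.

05:00–07:05, 12:35–14:20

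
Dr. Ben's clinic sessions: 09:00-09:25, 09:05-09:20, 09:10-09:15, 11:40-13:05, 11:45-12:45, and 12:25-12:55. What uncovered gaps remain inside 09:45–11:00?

After merging, the occupied span is 09:00–09:25, 11:40–13:05.
Complement within 09:45–11:00: 09:45–11:00.

09:45–11:00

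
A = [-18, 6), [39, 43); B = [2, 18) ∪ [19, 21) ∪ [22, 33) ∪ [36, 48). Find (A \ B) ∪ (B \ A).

[-18, 2) ∪ [6, 18) ∪ [19, 21) ∪ [22, 33) ∪ [36, 39) ∪ [43, 48)

A but not B: [-18, 2).
B but not A: [6, 18), [19, 21), [22, 33), [36, 39), [43, 48).
Combining gives A △ B.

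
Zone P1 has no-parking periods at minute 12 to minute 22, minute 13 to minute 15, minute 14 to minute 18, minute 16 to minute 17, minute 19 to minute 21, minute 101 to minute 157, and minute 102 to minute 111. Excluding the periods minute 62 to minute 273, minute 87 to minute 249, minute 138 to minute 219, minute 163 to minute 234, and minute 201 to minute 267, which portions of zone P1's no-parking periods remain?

minute 12 to minute 22

First set merges to minute 12 to minute 22, minute 101 to minute 157.
Second set merges to minute 62 to minute 273.
minute 12 to minute 22 is untouched.
minute 101 to minute 157 lies entirely inside B → drops out.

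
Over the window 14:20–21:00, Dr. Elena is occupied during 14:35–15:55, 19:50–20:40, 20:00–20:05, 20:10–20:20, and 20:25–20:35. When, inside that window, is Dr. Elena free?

Covered (merged): 14:35–15:55, 19:50–20:40.
Gaps within 14:20–21:00: 14:20–14:35, 15:55–19:50, 20:40–21:00.

14:20–14:35, 15:55–19:50, 20:40–21:00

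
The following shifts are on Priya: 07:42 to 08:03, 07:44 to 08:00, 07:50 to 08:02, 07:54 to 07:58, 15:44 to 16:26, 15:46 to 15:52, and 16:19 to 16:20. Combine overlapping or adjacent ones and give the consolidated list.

07:42-08:03, 15:44-16:26

07:44-08:00 overlaps/touches 07:42-08:03 → extend to 07:42-08:03.
07:50-08:02 overlaps/touches 07:42-08:03 → extend to 07:42-08:03.
07:54-07:58 overlaps/touches 07:42-08:03 → extend to 07:42-08:03.
15:44-16:26 is disjoint → start new block.
15:46-15:52 overlaps/touches 15:44-16:26 → extend to 15:44-16:26.
16:19-16:20 overlaps/touches 15:44-16:26 → extend to 15:44-16:26.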